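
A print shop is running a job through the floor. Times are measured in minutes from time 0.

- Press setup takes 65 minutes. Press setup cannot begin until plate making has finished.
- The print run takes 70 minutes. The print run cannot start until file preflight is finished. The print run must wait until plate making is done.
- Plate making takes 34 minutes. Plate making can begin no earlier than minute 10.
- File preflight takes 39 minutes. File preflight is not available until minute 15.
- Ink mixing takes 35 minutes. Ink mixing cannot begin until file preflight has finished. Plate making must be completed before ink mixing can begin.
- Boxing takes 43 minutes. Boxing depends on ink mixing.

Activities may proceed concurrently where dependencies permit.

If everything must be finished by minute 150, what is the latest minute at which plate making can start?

Boxing must finish by minute 150; it takes 43 minutes, so it must start by 150 − 43 = minute 107.
Ink mixing feeds into boxing (must start by minute 107); so ink mixing must finish by minute 107 and therefore start by minute 72.
To finish by minute 150, the print run (duration 70) must start no later than minute 80.
To finish by minute 150, press setup (duration 65) must start no later than minute 85.
Plate making must finish in time for ink mixing (must start by minute 72); press setup (must start by minute 85); the print run (must start by minute 80). The tightest is minute 72, so plate making must start by 72 − 34 = minute 38.

38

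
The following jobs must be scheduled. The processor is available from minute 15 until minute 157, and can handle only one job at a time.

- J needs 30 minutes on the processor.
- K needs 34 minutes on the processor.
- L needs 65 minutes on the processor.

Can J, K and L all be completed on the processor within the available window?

The processor window is 157 − 15 = 142 minutes.
Running back to back, the jobs need 30 + 34 + 65 = 129 minutes on the processor.
Since 129 ≤ 142, they fit within the window.

Yes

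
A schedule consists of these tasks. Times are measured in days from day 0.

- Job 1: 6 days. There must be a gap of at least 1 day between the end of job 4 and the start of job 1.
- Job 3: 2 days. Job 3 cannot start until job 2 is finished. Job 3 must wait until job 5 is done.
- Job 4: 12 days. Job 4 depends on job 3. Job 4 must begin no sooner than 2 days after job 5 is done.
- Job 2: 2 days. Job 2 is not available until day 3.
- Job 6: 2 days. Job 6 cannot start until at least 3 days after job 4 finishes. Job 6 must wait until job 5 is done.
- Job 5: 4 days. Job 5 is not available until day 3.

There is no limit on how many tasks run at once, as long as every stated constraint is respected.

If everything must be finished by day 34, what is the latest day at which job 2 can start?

Nothing follows job 1; the deadline of day 34 is its only limit. It must start by 34 − 6 = day 28.
Job 6 has no dependents, so it just needs to finish by day 34. Starting by 34 − 2 = day 32 achieves that.
Job 4 feeds job 1 (must start by day 28, minus 1-day gap → day 27); job 6 (must start by day 32, minus 3-day gap → day 29). Taking the minimum, job 4 must finish by day 27 and start by 27 − 12 = day 15.
Job 3 feeds into job 4 (must start by day 15); so job 3 must finish by day 15 and therefore start by day 13.
Job 2 has to be done before job 3 (must start by day 13). That means finishing by day 13, i.e. starting by 13 − 2 = day 11.

11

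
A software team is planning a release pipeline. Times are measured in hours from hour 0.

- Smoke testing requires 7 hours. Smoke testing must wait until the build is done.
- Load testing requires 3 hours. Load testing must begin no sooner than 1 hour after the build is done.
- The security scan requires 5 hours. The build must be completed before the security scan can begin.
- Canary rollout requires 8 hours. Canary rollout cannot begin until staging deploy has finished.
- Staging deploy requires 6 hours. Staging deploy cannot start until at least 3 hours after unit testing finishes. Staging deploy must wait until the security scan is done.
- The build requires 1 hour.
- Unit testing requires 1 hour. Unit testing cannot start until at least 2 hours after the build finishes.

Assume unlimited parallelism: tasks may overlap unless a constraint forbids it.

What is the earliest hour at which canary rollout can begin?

13

The build can start immediately at hour 0; it finishes at hour 1.
The security scan cannot begin until the build (finishes hour 1). It runs from hour 1 to 1 + 5 = hour 6.
Unit testing waits on the build (finishes hour 1, plus 2-hour gap → hour 3), so it starts at hour 3 and finishes at 3 + 1 = hour 4.
Staging deploy cannot start until unit testing (finishes hour 4, plus 3-hour gap → hour 7); the security scan (finishes hour 6). The controlling bound is hour 7, so staging deploy finishes at 7 + 6 = hour 13.
Canary rollout waits on staging deploy (finishes hour 13), so the earliest it can start is hour 13.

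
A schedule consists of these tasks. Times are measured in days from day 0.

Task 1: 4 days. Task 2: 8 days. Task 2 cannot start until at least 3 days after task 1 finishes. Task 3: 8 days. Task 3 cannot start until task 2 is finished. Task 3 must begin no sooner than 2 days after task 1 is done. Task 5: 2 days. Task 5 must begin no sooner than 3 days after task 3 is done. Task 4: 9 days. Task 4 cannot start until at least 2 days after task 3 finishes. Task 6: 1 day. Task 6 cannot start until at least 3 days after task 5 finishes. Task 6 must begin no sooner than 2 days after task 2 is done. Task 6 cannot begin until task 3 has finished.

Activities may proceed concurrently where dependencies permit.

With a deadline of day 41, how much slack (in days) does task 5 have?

9

Task 1 has no prerequisites, so it starts at day 0 and finishes at day 4.
Task 2 waits on task 1 (finishes day 4, plus 3-day gap → day 7), so it starts at day 7 and finishes at 7 + 8 = day 15.
Task 3 has to wait for task 2 (finishes day 15); task 1 (finishes day 4, plus 2-day gap → day 6). The latest of these is day 15, so task 3 runs day 15 to 15 + 8 = day 23.
Task 5 waits on task 3 (finishes day 23, plus 3-day gap → day 26), so it starts at day 26 and finishes at 26 + 2 = day 28.

Working backward from the deadline:
To finish by day 41, task 6 (duration 1) must start no later than day 40.
Since task 6 (must start by day 40, minus 3-day gap → day 37) depends on it, task 5 must finish by day 37. Backing off its 2-day duration gives a latest start of day 35.
So task 5 can start as early as day 26 and as late as day 35, giving 35 − 26 = 9 days of slack.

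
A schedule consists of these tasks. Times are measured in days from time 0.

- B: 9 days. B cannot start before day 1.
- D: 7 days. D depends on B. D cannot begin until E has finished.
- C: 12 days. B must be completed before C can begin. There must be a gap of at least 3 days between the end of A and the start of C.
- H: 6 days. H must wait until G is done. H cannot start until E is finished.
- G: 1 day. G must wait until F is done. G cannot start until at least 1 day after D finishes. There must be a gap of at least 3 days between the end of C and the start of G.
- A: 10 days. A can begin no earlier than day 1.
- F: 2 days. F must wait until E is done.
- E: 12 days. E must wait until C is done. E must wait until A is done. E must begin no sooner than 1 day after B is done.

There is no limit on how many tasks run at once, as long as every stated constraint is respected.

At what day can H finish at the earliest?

53

B cannot begin until its own release at day 1. It runs from day 1 to 1 + 9 = day 10.
A cannot begin until its own release at day 1. It runs from day 1 to 1 + 10 = day 11.
C needs all of B (finishes day 10); A (finishes day 11, plus 3-day gap → day 14). That puts its earliest start at day 14; it finishes at 14 + 12 = day 26.
E needs all of C (finishes day 26); A (finishes day 11); B (finishes day 10, plus 1-day gap → day 11). That puts its earliest start at day 26; it finishes at 26 + 12 = day 38.
F waits on E (finishes day 38), so it starts at day 38 and finishes at 38 + 2 = day 40.
D has to wait for B (finishes day 10); E (finishes day 38). The latest of these is day 38, so D runs day 38 to 38 + 7 = day 45.
G has to wait for F (finishes day 40); D (finishes day 45, plus 1-day gap → day 46); C (finishes day 26, plus 3-day gap → day 29). The latest of these is day 46, so G runs day 46 to 46 + 1 = day 47.
H has to wait for G (finishes day 47); E (finishes day 38). The latest of these is day 47, so H runs day 47 to 47 + 6 = day 53.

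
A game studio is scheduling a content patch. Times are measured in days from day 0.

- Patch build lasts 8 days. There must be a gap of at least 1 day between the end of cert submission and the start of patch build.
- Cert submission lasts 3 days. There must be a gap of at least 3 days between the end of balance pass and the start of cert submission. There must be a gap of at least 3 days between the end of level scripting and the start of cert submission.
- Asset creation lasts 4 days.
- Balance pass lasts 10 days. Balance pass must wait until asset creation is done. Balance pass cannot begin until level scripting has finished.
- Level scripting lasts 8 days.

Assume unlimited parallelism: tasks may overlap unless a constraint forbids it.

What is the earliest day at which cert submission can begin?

21

Level scripting has no prerequisites, so it starts at day 0 and finishes at day 8.
Asset creation has no prerequisites, so it starts at day 0 and finishes at day 4.
Balance pass needs all of asset creation (finishes day 4); level scripting (finishes day 8). That puts its earliest start at day 8; it finishes at 8 + 10 = day 18.
Cert submission waits on balance pass (finishes day 18, plus 3-day gap → day 21); level scripting (finishes day 8, plus 3-day gap → day 11). The latest of these is day 21, which is the earliest cert submission can start.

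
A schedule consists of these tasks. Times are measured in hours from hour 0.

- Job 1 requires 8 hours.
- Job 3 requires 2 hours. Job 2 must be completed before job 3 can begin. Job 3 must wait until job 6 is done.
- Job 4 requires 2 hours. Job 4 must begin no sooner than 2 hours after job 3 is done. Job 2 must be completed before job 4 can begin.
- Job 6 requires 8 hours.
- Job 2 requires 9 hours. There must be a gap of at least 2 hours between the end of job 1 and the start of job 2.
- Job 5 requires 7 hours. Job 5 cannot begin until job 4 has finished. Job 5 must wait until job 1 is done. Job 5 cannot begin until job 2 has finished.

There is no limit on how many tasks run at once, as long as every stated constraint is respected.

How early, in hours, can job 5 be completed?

Nothing blocks job 6, so it runs from hour 0 to hour 8.
Job 1 can start immediately at hour 0; it finishes at hour 8.
After job 1 (finishes hour 8, plus 2-hour gap → hour 10), job 2 can start at hour 10 and finishes at hour 19.
Job 3 cannot start until job 2 (finishes hour 19); job 6 (finishes hour 8). The controlling bound is hour 19, so job 3 finishes at 19 + 2 = hour 21.
For job 4: job 3 (finishes hour 21, plus 2-hour gap → hour 23); job 2 (finishes hour 19). Taking the maximum gives a start of hour 23, and it finishes at 23 + 2 = hour 25.
For job 5: job 4 (finishes hour 25); job 1 (finishes hour 8); job 2 (finishes hour 19). Taking the maximum gives a start of hour 25, and it finishes at 25 + 7 = hour 32.

32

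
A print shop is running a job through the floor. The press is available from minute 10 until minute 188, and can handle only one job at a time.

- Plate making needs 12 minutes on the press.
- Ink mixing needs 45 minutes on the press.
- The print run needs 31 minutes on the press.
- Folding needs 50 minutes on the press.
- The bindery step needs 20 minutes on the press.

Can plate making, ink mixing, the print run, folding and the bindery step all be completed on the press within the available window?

The press window is 188 − 10 = 178 minutes.
Running back to back, the jobs need 12 + 45 + 31 + 50 + 20 = 158 minutes on the press.
Since 158 ≤ 178, they fit within the window.

Yes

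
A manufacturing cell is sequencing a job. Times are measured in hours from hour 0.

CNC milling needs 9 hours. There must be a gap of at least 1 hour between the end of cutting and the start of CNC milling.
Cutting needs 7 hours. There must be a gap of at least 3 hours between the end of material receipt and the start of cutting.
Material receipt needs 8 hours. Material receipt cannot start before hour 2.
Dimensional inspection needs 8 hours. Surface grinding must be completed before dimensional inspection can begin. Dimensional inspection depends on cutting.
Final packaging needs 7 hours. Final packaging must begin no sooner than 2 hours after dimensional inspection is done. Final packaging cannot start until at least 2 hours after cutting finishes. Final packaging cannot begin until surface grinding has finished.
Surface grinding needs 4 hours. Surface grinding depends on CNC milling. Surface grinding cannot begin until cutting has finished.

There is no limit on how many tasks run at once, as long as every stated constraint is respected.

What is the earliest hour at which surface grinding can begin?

After its own release at hour 2, material receipt can start at hour 2 and finishes at hour 10.
Cutting cannot begin until material receipt (finishes hour 10, plus 3-hour gap → hour 13). It runs from hour 13 to 13 + 7 = hour 20.
CNC milling waits on cutting (finishes hour 20, plus 1-hour gap → hour 21), so it starts at hour 21 and finishes at 21 + 9 = hour 30.
Surface grinding waits on CNC milling (finishes hour 30); cutting (finishes hour 20). The latest of these is hour 30, which is the earliest surface grinding can start.

30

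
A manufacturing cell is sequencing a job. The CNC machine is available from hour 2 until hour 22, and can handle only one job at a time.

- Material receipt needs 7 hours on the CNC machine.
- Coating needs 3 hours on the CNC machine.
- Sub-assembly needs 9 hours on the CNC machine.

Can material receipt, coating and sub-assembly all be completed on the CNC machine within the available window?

The CNC machine window is 22 − 2 = 20 hours.
Running back to back, the jobs need 7 + 3 + 9 = 19 hours on the CNC machine.
Since 19 ≤ 20, they fit within the window.

Yes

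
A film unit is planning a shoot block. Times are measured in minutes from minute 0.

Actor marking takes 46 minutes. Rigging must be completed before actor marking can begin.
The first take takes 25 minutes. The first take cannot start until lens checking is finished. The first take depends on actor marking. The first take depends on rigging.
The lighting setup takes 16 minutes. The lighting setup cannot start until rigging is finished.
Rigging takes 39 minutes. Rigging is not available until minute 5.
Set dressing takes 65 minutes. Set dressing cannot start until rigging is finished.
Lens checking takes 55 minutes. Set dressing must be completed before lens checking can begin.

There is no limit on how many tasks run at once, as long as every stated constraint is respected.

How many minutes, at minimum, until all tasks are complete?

Rigging cannot begin until its own release at minute 5. It runs from minute 5 to 5 + 39 = minute 44.
Actor marking cannot begin until rigging (finishes minute 44). It runs from minute 44 to 44 + 46 = minute 90.
The lighting setup cannot begin until rigging (finishes minute 44). It runs from minute 44 to 44 + 16 = minute 60.
Set dressing waits on rigging (finishes minute 44), so it starts at minute 44 and finishes at 44 + 65 = minute 109.
Lens checking cannot begin until set dressing (finishes minute 109). It runs from minute 109 to 109 + 55 = minute 164.
For the first take: lens checking (finishes minute 164); actor marking (finishes minute 90); rigging (finishes minute 44). Taking the maximum gives a start of minute 164, and it finishes at 164 + 25 = minute 189.
All tasks are finished once the last one completes. Finish times: Rigging at 44, Set dressing at 109, The lighting setup at 60, Lens checking at 164, Actor marking at 90, The first take at 189. The latest is minute 189.

189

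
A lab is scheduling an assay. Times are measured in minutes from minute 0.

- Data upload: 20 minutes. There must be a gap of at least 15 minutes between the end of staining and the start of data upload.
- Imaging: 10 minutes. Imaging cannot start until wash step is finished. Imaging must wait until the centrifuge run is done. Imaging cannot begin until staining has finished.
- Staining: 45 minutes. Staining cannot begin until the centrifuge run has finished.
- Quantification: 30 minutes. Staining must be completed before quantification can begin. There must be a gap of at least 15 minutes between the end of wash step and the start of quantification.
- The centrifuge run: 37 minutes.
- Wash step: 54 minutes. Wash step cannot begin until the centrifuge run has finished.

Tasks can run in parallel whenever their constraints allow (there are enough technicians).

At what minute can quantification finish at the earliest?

136

The centrifuge run can start immediately at minute 0; it finishes at minute 37.
Staining waits on the centrifuge run (finishes minute 37), so it starts at minute 37 and finishes at 37 + 45 = minute 82.
Wash step cannot begin until the centrifuge run (finishes minute 37). It runs from minute 37 to 37 + 54 = minute 91.
Quantification cannot start until staining (finishes minute 82); wash step (finishes minute 91, plus 15-minute gap → minute 106). The controlling bound is minute 106, so quantification finishes at 106 + 30 = minute 136.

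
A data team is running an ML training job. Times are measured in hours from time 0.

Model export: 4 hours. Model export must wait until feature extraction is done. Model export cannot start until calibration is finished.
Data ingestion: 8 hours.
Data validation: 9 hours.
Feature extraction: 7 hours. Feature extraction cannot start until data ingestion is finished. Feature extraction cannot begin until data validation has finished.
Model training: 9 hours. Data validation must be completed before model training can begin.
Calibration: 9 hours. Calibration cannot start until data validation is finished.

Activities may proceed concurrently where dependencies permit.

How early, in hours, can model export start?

18

Data validation has no prerequisites, so it starts at hour 0 and finishes at hour 9.
Calibration cannot begin until data validation (finishes hour 9). It runs from hour 9 to 9 + 9 = hour 18.
Data ingestion can start immediately at hour 0; it finishes at hour 8.
For feature extraction: data ingestion (finishes hour 8); data validation (finishes hour 9). Taking the maximum gives a start of hour 9, and it finishes at 9 + 7 = hour 16.
Model export waits on feature extraction (finishes hour 16); calibration (finishes hour 18). The latest of these is hour 18, which is the earliest model export can start.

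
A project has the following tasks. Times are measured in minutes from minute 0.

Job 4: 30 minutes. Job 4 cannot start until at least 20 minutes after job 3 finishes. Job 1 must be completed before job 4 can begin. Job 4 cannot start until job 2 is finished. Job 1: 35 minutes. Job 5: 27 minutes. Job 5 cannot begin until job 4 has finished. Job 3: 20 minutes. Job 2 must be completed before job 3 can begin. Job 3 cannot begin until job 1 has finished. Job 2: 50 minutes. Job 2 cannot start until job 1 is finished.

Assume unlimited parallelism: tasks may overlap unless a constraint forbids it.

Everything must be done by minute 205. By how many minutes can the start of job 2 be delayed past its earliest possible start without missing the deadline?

Job 1 can start immediately at minute 0; it finishes at minute 35.
Job 2 cannot begin until job 1 (finishes minute 35). It runs from minute 35 to 35 + 50 = minute 85.

Working backward from the deadline:
Job 5 has no dependents, so it just needs to finish by minute 205. Starting by 205 − 27 = minute 178 achieves that.
Job 4 has to be done before job 5 (must start by minute 178). That means finishing by minute 178, i.e. starting by 178 − 30 = minute 148.
Job 3 must finish before job 4 (must start by minute 148, minus 20-minute gap → minute 128). With a 20-minute duration, job 3 must start by 128 − 20 = minute 108.
For job 2: job 3 (must start by minute 108); job 4 (must start by minute 148). The most restrictive is minute 108; with a 50-minute duration, job 2 must start by minute 58.
So job 2 can start as early as minute 35 and as late as minute 58, giving 58 − 35 = 23 minutes of slack.

23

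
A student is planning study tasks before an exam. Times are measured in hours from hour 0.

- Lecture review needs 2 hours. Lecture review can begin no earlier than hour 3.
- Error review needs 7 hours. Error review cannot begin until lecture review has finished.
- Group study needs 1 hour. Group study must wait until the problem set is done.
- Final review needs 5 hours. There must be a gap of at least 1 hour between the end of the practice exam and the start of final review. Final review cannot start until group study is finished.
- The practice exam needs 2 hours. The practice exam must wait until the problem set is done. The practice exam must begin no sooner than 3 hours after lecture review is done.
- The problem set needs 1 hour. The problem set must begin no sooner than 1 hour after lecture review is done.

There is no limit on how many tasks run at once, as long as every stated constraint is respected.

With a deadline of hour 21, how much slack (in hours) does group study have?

Lecture review cannot begin until its own release at hour 3. It runs from hour 3 to 3 + 2 = hour 5.
The problem set cannot begin until lecture review (finishes hour 5, plus 1-hour gap → hour 6). It runs from hour 6 to 6 + 1 = hour 7.
Group study cannot begin until the problem set (finishes hour 7). It runs from hour 7 to 7 + 1 = hour 8.

Working backward from the deadline:
To finish by hour 21, final review (duration 5) must start no later than hour 16.
Group study has to be done before final review (must start by hour 16). That means finishing by hour 16, i.e. starting by 16 − 1 = hour 15.
So group study can start as early as hour 7 and as late as hour 15, giving 15 − 7 = 8 hours of slack.

8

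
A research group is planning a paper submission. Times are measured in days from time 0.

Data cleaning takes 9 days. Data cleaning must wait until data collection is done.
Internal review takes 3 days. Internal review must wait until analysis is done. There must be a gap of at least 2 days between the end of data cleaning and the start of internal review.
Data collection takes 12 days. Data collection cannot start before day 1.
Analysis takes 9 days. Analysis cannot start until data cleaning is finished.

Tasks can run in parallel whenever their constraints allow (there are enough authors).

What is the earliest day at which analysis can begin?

22

Data collection waits on its own release at day 1, so it starts at day 1 and finishes at 1 + 12 = day 13.
Data cleaning waits on data collection (finishes day 13), so it starts at day 13 and finishes at 13 + 9 = day 22.
Analysis waits on data cleaning (finishes day 22), so the earliest it can start is day 22.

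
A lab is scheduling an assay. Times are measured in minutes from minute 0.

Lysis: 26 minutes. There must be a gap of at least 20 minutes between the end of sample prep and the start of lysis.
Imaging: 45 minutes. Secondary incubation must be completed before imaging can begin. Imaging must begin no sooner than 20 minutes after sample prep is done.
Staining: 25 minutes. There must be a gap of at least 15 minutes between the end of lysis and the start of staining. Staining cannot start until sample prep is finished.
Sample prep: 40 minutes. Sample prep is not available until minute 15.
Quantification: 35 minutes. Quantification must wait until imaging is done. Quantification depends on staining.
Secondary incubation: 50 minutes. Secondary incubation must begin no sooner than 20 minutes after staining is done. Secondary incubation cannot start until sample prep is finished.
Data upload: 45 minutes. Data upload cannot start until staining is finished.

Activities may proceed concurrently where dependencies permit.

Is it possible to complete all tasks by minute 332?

Sample prep waits on its own release at minute 15, so it starts at minute 15 and finishes at 15 + 40 = minute 55.
After sample prep (finishes minute 55, plus 20-minute gap → minute 75), lysis can start at minute 75 and finishes at minute 101.
Staining cannot start until lysis (finishes minute 101, plus 15-minute gap → minute 116); sample prep (finishes minute 55). The controlling bound is minute 116, so staining finishes at 116 + 25 = minute 141.
Data upload waits on staining (finishes minute 141), so it starts at minute 141 and finishes at 141 + 45 = minute 186.
Secondary incubation needs all of staining (finishes minute 141, plus 20-minute gap → minute 161); sample prep (finishes minute 55). That puts its earliest start at minute 161; it finishes at 161 + 50 = minute 211.
For imaging: secondary incubation (finishes minute 211); sample prep (finishes minute 55, plus 20-minute gap → minute 75). Taking the maximum gives a start of minute 211, and it finishes at 211 + 45 = minute 256.
Quantification cannot start until imaging (finishes minute 256); staining (finishes minute 141). The controlling bound is minute 256, so quantification finishes at 256 + 35 = minute 291.
Every task is finished by minute 291, which is no later than the deadline of 332, so the schedule is feasible.

Yes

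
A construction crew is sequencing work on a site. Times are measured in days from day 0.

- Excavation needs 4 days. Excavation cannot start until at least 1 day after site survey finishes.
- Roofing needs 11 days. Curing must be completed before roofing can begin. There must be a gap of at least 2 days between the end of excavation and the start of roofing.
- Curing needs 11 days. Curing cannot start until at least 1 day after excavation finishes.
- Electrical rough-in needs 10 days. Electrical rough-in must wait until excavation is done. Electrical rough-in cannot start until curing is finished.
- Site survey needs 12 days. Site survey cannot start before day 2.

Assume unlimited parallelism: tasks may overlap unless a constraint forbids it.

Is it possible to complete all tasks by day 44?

Yes

After its own release at day 2, site survey can start at day 2 and finishes at day 14.
Excavation waits on site survey (finishes day 14, plus 1-day gap → day 15), so it starts at day 15 and finishes at 15 + 4 = day 19.
After excavation (finishes day 19, plus 1-day gap → day 20), curing can start at day 20 and finishes at day 31.
Electrical rough-in cannot start until excavation (finishes day 19); curing (finishes day 31). The controlling bound is day 31, so electrical rough-in finishes at 31 + 10 = day 41.
Roofing has to wait for curing (finishes day 31); excavation (finishes day 19, plus 2-day gap → day 21). The latest of these is day 31, so roofing runs day 31 to 31 + 11 = day 42.
Every task is finished by day 42, which is no later than the deadline of 44, so the schedule is feasible.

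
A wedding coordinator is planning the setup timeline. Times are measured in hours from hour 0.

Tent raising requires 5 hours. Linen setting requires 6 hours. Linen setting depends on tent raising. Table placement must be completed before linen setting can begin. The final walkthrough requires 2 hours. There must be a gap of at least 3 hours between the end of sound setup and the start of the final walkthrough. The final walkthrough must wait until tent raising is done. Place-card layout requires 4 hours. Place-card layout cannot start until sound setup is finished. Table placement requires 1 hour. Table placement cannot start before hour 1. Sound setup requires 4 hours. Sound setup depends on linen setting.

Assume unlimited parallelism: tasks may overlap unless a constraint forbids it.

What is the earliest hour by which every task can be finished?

20

After its own release at hour 1, table placement can start at hour 1 and finishes at hour 2.
Tent raising can start immediately at hour 0; it finishes at hour 5.
For linen setting: tent raising (finishes hour 5); table placement (finishes hour 2). Taking the maximum gives a start of hour 5, and it finishes at 5 + 6 = hour 11.
Sound setup cannot begin until linen setting (finishes hour 11). It runs from hour 11 to 11 + 4 = hour 15.
The final walkthrough cannot start until sound setup (finishes hour 15, plus 3-hour gap → hour 18); tent raising (finishes hour 5). The controlling bound is hour 18, so the final walkthrough finishes at 18 + 2 = hour 20.
After sound setup (finishes hour 15), place-card layout can start at hour 15 and finishes at hour 19.
All tasks are finished once the last one completes. Finish times: Tent raising at 5, Table placement at 2, Linen setting at 11, Sound setup at 15, Place-card layout at 19, The final walkthrough at 20. The latest is hour 20.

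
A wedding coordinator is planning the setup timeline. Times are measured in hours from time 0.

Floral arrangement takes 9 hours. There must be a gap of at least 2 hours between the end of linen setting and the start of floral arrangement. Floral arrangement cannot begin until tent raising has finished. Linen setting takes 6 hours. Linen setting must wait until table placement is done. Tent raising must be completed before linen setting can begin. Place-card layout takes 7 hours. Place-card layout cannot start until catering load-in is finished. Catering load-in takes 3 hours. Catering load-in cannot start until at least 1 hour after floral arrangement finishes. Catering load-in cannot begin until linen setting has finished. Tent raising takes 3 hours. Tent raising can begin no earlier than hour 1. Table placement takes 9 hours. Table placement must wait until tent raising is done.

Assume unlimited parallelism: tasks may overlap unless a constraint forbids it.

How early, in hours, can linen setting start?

Tent raising waits on its own release at hour 1, so it starts at hour 1 and finishes at 1 + 3 = hour 4.
After tent raising (finishes hour 4), table placement can start at hour 4 and finishes at hour 13.
Linen setting waits on table placement (finishes hour 13); tent raising (finishes hour 4). The latest of these is hour 13, which is the earliest linen setting can start.

13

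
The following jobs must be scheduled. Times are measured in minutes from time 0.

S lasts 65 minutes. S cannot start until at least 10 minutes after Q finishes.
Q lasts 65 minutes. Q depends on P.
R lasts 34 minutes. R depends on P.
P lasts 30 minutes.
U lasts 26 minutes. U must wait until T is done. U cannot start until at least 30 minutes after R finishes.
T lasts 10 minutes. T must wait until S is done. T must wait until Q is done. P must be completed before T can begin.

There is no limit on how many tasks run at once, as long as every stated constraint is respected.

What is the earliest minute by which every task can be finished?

Nothing blocks P, so it runs from minute 0 to minute 30.
After P (finishes minute 30), R can start at minute 30 and finishes at minute 64.
Q waits on P (finishes minute 30), so it starts at minute 30 and finishes at 30 + 65 = minute 95.
S cannot begin until Q (finishes minute 95, plus 10-minute gap → minute 105). It runs from minute 105 to 105 + 65 = minute 170.
T needs all of S (finishes minute 170); Q (finishes minute 95); P (finishes minute 30). That puts its earliest start at minute 170; it finishes at 170 + 10 = minute 180.
U cannot start until T (finishes minute 180); R (finishes minute 64, plus 30-minute gap → minute 94). The controlling bound is minute 180, so U finishes at 180 + 26 = minute 206.
All tasks are finished once the last one completes. Finish times: P at 30, Q at 95, R at 64, S at 170, T at 180, U at 206. The latest is minute 206.

206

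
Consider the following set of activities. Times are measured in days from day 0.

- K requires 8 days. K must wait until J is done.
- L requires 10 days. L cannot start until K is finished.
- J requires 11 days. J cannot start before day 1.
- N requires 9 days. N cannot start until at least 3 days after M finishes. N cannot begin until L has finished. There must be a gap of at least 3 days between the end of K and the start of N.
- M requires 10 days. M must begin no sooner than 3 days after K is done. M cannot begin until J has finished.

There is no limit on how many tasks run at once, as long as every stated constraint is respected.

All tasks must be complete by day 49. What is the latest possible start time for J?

5

To finish by day 49, N (duration 9) must start no later than day 40.
Since N (must start by day 40) depends on it, L must finish by day 40. Backing off its 10-day duration gives a latest start of day 30.
M feeds into N (must start by day 40, minus 3-day gap → day 37); so M must finish by day 37 and therefore start by day 27.
K must finish in time for L (must start by day 30); M (must start by day 27, minus 3-day gap → day 24); N (must start by day 40, minus 3-day gap → day 37). The tightest is day 24, so K must start by 24 − 8 = day 16.
J has several dependents: K (must start by day 16); M (must start by day 27). The earliest of those limits is day 16, so J must start by 16 − 11 = day 5.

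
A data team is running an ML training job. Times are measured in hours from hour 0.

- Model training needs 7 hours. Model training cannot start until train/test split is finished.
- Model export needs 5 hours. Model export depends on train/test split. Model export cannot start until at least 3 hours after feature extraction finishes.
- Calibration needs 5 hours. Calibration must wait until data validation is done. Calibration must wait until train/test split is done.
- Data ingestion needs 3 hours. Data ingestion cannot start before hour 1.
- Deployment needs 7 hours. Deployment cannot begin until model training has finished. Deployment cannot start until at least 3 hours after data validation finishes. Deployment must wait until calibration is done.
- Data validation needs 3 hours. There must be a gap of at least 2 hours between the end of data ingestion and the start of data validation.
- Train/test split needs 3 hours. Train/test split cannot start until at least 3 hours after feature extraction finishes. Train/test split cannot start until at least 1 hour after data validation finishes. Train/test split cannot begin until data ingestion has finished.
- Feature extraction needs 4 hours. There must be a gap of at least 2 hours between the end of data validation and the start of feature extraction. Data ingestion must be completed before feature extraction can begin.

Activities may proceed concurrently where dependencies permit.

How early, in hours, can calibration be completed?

26

Data ingestion cannot begin until its own release at hour 1. It runs from hour 1 to 1 + 3 = hour 4.
Data validation waits on data ingestion (finishes hour 4, plus 2-hour gap → hour 6), so it starts at hour 6 and finishes at 6 + 3 = hour 9.
Feature extraction needs all of data validation (finishes hour 9, plus 2-hour gap → hour 11); data ingestion (finishes hour 4). That puts its earliest start at hour 11; it finishes at 11 + 4 = hour 15.
Train/test split cannot start until feature extraction (finishes hour 15, plus 3-hour gap → hour 18); data validation (finishes hour 9, plus 1-hour gap → hour 10); data ingestion (finishes hour 4). The controlling bound is hour 18, so train/test split finishes at 18 + 3 = hour 21.
For calibration: data validation (finishes hour 9); train/test split (finishes hour 21). Taking the maximum gives a start of hour 21, and it finishes at 21 + 5 = hour 26.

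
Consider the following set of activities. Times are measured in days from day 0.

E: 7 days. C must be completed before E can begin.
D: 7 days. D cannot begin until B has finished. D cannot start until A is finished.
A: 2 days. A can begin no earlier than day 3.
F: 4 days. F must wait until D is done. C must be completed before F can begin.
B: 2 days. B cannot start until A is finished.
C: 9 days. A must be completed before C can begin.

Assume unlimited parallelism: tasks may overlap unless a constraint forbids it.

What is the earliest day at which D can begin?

A waits on its own release at day 3, so it starts at day 3 and finishes at 3 + 2 = day 5.
After A (finishes day 5), B can start at day 5 and finishes at day 7.
D waits on B (finishes day 7); A (finishes day 5). The latest of these is day 7, which is the earliest D can start.

7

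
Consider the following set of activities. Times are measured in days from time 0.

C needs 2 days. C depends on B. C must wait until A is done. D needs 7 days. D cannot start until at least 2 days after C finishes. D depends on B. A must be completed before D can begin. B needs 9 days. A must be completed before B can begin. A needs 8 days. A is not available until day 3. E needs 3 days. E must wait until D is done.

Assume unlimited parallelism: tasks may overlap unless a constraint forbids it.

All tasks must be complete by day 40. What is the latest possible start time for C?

26

E must finish by day 40; it takes 3 days, so it must start by 40 − 3 = day 37.
D feeds into E (must start by day 37); so D must finish by day 37 and therefore start by day 30.
C must finish before D (must start by day 30, minus 2-day gap → day 28). With a 2-day duration, C must start by 28 − 2 = day 26.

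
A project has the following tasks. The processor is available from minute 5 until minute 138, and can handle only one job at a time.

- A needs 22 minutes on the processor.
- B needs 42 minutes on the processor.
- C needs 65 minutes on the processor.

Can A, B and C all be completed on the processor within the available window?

The processor window is 138 − 5 = 133 minutes.
Running back to back, the jobs need 22 + 42 + 65 = 129 minutes on the processor.
Since 129 ≤ 133, they fit within the window.

Yes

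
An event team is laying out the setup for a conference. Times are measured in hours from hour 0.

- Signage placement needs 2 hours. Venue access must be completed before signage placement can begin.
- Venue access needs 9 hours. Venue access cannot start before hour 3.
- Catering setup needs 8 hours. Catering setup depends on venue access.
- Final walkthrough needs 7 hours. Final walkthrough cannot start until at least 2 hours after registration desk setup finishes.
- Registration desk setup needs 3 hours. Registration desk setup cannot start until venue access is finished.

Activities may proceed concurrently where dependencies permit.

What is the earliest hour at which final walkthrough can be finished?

Venue access cannot begin until its own release at hour 3. It runs from hour 3 to 3 + 9 = hour 12.
Registration desk setup waits on venue access (finishes hour 12), so it starts at hour 12 and finishes at 12 + 3 = hour 15.
After registration desk setup (finishes hour 15, plus 2-hour gap → hour 17), final walkthrough can start at hour 17 and finishes at hour 24.

24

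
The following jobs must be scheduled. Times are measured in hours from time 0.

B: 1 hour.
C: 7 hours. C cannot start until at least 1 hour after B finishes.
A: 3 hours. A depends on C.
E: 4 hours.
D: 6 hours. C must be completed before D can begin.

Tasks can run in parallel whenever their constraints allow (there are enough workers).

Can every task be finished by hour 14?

No

Nothing blocks E, so it runs from hour 0 to hour 4.
B has no prerequisites, so it starts at hour 0 and finishes at hour 1.
After B (finishes hour 1, plus 1-hour gap → hour 2), C can start at hour 2 and finishes at hour 9.
D waits on C (finishes hour 9), so it starts at hour 9 and finishes at 9 + 6 = hour 15.
A cannot begin until C (finishes hour 9). It runs from hour 9 to 9 + 3 = hour 12.
The earliest everything can be done is hour 15, which is after the deadline of 14, so it is not possible.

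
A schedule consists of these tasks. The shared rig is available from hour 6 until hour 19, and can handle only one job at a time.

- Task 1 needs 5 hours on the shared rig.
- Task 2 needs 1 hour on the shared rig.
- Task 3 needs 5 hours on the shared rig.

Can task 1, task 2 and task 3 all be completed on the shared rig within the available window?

Yes

The shared rig window is 19 − 6 = 13 hours.
Running back to back, the jobs need 5 + 1 + 5 = 11 hours on the shared rig.
Since 11 ≤ 13, they fit within the window.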